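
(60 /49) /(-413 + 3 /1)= -6 /2009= -0.00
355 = 355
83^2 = 6889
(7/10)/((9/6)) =7/15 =0.47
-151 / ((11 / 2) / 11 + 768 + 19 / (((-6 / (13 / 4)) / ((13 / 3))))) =-10872 / 52121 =-0.21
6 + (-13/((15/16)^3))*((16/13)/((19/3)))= 2.93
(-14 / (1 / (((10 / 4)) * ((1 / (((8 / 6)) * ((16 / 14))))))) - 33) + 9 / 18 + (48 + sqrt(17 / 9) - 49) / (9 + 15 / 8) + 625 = 8 * sqrt(17) / 261 + 1585319 / 2784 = 569.57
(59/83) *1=59/83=0.71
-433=-433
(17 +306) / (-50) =-323 / 50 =-6.46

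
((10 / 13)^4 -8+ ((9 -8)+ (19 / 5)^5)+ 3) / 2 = 394.35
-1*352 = -352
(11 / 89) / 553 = 11 / 49217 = 0.00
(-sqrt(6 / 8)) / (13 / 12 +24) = -6*sqrt(3) / 301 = -0.03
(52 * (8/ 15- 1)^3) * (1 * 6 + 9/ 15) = -196196/ 5625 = -34.88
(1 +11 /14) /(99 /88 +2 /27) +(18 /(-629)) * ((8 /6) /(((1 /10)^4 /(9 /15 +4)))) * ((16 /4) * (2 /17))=-431987700 /523957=-824.47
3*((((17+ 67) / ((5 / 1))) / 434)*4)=0.46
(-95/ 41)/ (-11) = 95/ 451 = 0.21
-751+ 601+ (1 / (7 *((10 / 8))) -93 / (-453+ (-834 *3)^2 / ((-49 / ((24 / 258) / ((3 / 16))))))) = -235195519191 / 1569180935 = -149.88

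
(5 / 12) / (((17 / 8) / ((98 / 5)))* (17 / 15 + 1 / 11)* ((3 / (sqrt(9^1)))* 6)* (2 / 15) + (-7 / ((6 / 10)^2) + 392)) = 40425 / 36155642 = 0.00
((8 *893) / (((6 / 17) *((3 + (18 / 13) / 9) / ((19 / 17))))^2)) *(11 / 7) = 1198582814 / 105903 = 11317.74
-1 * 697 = -697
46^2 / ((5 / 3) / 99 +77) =314226 / 11437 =27.47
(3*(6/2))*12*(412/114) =390.32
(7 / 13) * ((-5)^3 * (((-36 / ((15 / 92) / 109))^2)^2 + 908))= -1467845431045090680212 / 65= -22582237400693702772.49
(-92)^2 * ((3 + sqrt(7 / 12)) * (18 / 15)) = 8464 * sqrt(21) / 5 + 152352 / 5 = 38227.78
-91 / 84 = -13 / 12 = -1.08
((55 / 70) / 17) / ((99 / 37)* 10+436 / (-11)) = -4477 / 1247596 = -0.00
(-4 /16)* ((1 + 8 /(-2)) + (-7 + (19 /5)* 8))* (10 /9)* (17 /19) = -289 /57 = -5.07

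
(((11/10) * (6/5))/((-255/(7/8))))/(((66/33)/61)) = -4697/34000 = -0.14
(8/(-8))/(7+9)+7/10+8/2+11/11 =451/80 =5.64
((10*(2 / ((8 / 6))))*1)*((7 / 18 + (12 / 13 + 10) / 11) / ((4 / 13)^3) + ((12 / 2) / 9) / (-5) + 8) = 3504097 / 4224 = 829.57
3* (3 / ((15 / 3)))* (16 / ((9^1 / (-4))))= -64 / 5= -12.80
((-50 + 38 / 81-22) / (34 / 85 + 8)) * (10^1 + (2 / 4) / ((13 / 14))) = -1984445 / 22113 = -89.74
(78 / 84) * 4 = 26 / 7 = 3.71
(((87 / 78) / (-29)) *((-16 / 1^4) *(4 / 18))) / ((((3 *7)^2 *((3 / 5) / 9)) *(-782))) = -40 / 6724809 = -0.00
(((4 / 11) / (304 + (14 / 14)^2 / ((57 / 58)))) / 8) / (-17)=-0.00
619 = 619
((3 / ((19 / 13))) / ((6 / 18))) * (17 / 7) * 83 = 165087 / 133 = 1241.26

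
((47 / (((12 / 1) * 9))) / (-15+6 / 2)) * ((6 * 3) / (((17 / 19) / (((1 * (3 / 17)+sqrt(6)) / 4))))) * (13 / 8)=-11609 * sqrt(6) / 39168-11609 / 221952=-0.78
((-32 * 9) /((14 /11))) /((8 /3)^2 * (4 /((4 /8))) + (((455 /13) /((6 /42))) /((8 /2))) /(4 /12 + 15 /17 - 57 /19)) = -741312 /73913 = -10.03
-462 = -462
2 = 2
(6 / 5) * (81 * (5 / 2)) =243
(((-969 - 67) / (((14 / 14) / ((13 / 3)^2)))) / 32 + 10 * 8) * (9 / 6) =-38011 / 48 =-791.90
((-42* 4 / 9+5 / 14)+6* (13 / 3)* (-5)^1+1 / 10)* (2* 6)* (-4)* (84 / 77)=2987904 / 385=7760.79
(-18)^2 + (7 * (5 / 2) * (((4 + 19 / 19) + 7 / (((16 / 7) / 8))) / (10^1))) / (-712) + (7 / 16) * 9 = 1867519 / 5696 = 327.86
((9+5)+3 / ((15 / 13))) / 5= 83 / 25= 3.32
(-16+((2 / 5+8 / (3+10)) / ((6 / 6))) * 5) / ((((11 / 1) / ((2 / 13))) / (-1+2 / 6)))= 568 / 5577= 0.10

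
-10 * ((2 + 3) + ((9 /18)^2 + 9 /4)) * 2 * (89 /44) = -6675 /22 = -303.41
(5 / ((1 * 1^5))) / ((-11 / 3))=-15 / 11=-1.36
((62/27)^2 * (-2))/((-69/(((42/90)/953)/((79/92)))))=0.00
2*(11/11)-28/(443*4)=879/443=1.98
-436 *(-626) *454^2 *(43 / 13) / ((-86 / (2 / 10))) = -28128238288 / 65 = -432742127.51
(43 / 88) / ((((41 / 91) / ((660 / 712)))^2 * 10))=176261085 / 852172864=0.21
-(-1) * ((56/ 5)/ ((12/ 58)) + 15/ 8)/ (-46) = -6721/ 5520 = -1.22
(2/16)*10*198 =495/2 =247.50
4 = 4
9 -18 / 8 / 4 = 135 / 16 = 8.44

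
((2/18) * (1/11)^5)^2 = 0.00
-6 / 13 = -0.46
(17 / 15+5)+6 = 182 / 15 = 12.13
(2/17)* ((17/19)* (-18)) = -36/19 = -1.89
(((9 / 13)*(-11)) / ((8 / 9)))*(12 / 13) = -2673 / 338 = -7.91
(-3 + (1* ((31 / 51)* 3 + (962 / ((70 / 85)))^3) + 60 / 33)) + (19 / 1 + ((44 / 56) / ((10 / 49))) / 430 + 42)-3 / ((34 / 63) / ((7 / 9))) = 51721742200781221 / 32447800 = 1593998428.27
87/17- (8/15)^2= 18487/3825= 4.83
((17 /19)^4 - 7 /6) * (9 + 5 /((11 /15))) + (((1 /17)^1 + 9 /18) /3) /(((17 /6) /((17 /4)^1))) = -783493523 /97480108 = -8.04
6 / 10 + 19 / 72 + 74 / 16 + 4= 427 / 45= 9.49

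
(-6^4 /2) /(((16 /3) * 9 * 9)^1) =-3 /2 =-1.50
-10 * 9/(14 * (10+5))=-3/7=-0.43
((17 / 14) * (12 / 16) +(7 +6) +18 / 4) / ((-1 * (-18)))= 1031 / 1008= 1.02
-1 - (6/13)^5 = -379069/371293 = -1.02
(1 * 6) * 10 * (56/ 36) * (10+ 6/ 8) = 3010/ 3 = 1003.33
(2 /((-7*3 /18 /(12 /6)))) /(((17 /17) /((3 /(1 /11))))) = -792 /7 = -113.14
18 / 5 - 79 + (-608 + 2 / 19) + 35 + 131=-49143 / 95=-517.29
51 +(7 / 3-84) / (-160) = 4945 / 96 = 51.51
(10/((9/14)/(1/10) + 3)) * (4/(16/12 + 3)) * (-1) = -140/143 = -0.98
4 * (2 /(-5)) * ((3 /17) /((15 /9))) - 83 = -35347 /425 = -83.17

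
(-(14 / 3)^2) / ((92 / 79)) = -3871 / 207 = -18.70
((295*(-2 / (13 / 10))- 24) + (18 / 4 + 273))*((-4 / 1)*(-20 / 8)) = -26045 / 13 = -2003.46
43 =43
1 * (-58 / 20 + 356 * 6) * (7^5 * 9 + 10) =3226804363 / 10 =322680436.30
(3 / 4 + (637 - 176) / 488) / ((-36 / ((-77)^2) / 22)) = -53936113 / 8784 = -6140.27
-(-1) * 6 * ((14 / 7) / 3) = 4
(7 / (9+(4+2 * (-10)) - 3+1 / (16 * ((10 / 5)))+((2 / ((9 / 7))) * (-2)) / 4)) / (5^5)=-2016 / 9671875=-0.00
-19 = -19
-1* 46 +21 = -25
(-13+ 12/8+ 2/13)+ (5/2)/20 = -1167/104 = -11.22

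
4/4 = 1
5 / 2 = 2.50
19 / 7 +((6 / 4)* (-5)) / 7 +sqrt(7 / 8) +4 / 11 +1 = sqrt(14) / 4 +463 / 154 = 3.94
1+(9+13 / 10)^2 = 10709 / 100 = 107.09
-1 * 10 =-10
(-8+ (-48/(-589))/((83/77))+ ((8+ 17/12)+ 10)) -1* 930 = -538837049/586644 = -918.51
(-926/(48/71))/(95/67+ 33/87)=-63872239/83808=-762.13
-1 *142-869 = -1011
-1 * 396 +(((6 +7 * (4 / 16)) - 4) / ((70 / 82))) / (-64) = -709755 / 1792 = -396.07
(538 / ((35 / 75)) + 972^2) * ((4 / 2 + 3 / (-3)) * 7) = 6621558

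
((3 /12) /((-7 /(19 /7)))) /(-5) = 0.02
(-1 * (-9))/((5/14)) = 126/5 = 25.20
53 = 53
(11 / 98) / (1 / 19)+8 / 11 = 3083 / 1078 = 2.86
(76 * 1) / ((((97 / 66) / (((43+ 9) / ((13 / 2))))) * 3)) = 13376 / 97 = 137.90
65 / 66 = 0.98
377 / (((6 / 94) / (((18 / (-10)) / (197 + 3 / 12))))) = -70876 / 1315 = -53.90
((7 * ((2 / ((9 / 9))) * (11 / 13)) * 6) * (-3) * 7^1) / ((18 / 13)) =-1078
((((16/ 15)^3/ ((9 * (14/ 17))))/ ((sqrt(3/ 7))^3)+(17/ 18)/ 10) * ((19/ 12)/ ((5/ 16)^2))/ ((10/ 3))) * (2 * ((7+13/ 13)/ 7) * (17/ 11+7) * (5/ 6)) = 1943168/ 259875+15918432256 * sqrt(21)/ 1578740625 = 53.68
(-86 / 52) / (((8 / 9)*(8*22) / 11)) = -387 / 3328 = -0.12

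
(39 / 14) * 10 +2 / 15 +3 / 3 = 3044 / 105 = 28.99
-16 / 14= -8 / 7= -1.14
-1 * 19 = -19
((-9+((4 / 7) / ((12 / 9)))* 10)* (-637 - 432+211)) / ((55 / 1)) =2574 / 35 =73.54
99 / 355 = 0.28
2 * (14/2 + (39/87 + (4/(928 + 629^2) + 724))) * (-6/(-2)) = 50472130464/11500501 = 4388.69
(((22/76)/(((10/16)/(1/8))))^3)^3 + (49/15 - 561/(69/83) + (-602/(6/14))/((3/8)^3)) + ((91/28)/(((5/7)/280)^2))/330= -170577148967895727576177968337/6612838990585047000000000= -25794.84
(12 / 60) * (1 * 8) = 1.60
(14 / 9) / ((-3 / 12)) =-56 / 9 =-6.22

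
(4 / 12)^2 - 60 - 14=-665 / 9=-73.89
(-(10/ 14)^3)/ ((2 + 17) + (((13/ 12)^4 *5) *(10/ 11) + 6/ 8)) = -14256000/ 1017500239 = -0.01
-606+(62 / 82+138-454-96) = -41707 / 41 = -1017.24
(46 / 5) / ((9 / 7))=322 / 45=7.16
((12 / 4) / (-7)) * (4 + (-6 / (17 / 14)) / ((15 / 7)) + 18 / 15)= -738 / 595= -1.24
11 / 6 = 1.83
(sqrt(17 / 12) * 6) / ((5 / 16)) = 16 * sqrt(51) / 5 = 22.85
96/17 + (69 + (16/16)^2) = 1286/17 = 75.65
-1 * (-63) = 63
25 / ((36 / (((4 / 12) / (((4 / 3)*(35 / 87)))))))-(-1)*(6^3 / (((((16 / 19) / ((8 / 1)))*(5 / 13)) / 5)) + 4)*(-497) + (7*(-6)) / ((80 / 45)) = -4455354353 / 336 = -13259983.19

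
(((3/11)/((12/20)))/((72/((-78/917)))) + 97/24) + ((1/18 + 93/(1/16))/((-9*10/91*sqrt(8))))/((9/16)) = 326103/80696 - 487487*sqrt(2)/729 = -941.65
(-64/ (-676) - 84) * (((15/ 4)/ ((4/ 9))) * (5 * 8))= -4785750/ 169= -28318.05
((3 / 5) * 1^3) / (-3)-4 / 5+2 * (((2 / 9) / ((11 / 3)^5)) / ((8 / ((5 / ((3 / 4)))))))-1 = -322012 / 161051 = -2.00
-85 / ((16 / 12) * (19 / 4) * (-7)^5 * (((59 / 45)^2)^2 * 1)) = 1045659375 / 3869473240213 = 0.00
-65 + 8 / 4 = -63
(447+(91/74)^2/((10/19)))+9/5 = 24733627/54760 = 451.67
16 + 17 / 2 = 24.50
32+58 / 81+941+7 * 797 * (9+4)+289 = 5976967 / 81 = 73789.72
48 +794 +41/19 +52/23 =846.42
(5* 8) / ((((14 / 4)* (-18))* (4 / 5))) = -50 / 63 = -0.79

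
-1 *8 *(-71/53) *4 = 2272/53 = 42.87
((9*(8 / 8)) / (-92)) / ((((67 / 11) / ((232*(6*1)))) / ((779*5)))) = -134190540 / 1541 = -87080.17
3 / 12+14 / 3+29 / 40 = 677 / 120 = 5.64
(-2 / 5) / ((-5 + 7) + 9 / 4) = -8 / 85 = -0.09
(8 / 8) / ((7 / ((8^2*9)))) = 576 / 7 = 82.29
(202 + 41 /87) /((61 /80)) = 265.54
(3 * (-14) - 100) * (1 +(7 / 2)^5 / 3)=-1200113 / 48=-25002.35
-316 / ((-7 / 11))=3476 / 7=496.57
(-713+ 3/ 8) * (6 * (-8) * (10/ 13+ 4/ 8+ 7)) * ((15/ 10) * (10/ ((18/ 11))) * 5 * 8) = 1348286500/ 13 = 103714346.15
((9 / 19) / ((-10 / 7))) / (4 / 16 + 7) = -126 / 2755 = -0.05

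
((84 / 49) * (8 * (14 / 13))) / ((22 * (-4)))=-24 / 143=-0.17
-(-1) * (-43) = -43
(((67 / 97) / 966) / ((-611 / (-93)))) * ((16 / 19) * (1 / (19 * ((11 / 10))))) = 166160 / 37891230377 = 0.00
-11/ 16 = -0.69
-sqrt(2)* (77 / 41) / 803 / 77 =-sqrt(2) / 32923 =-0.00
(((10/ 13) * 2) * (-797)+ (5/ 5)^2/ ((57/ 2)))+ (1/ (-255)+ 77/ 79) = -1225.15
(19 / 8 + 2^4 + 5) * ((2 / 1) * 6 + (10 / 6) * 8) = 3553 / 6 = 592.17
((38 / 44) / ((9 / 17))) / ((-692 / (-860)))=69445 / 34254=2.03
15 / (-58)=-0.26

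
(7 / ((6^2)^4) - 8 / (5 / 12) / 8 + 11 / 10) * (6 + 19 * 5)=-1102664369 / 8398080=-131.30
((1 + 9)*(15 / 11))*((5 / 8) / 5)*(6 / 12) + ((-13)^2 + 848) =89571 / 88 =1017.85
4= 4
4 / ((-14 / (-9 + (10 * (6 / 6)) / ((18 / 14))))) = 22 / 63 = 0.35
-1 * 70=-70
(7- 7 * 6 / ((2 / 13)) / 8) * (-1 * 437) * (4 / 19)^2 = 9982 / 19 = 525.37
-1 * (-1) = 1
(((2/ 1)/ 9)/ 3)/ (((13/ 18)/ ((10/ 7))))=40/ 273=0.15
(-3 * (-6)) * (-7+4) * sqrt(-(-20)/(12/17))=-18 * sqrt(255)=-287.44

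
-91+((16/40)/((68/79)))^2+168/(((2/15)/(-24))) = -876559659/28900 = -30330.78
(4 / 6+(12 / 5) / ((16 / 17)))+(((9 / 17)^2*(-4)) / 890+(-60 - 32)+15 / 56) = -1912460729 / 21605640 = -88.52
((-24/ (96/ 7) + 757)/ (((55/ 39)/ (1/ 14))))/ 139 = 0.28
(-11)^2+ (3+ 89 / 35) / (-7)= 29451 / 245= 120.21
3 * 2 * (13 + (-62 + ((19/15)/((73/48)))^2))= -38613654/133225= -289.84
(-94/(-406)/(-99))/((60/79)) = -3713/1205820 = -0.00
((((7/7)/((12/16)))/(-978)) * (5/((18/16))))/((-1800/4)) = 8/594135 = 0.00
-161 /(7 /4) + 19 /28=-2557 /28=-91.32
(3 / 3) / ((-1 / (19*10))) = -190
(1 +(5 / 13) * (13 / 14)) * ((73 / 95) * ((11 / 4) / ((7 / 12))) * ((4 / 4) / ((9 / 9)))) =2409 / 490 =4.92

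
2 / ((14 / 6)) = 6 / 7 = 0.86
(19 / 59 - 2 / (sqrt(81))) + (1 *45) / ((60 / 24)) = 9611 / 531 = 18.10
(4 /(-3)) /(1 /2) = -8 /3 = -2.67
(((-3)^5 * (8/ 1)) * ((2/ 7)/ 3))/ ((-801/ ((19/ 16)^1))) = 171/ 623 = 0.27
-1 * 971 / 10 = -971 / 10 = -97.10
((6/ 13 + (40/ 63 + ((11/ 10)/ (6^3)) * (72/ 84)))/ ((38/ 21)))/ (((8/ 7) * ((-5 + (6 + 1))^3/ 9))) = 757323/ 1264640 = 0.60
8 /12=2 /3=0.67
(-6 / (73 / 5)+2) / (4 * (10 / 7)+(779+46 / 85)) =69020 / 34107571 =0.00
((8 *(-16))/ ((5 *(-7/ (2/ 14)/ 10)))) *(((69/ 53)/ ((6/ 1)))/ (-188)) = -736/ 122059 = -0.01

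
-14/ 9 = -1.56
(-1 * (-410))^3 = 68921000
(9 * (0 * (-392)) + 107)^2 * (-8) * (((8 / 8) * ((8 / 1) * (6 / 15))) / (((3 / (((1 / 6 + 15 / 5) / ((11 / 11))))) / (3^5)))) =-375893568 / 5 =-75178713.60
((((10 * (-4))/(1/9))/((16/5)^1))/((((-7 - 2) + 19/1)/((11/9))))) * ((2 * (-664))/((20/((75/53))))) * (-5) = -6459.91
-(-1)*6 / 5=6 / 5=1.20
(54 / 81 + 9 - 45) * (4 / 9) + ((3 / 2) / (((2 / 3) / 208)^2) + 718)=3961394 / 27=146718.30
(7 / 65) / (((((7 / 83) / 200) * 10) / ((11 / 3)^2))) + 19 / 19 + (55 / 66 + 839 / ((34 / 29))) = 2109934 / 1989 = 1060.80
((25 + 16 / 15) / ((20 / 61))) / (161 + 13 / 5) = 23851 / 49080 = 0.49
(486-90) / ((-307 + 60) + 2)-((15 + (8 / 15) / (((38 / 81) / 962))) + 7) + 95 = -4758613 / 4655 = -1022.26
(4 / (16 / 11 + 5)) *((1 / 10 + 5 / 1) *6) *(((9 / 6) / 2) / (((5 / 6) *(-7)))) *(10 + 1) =-333234 / 12425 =-26.82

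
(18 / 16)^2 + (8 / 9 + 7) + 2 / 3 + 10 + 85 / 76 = 229163 / 10944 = 20.94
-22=-22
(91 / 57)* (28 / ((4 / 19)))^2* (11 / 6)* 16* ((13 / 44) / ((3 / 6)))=4405492 / 9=489499.11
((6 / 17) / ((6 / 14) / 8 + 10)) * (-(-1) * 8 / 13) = 2688 / 124423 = 0.02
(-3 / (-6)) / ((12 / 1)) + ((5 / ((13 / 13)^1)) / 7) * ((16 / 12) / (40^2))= 71 / 1680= 0.04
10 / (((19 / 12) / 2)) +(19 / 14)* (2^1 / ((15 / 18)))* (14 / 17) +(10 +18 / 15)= 8564 / 323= 26.51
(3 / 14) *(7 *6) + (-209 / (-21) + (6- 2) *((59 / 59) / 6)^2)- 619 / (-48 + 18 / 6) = 3446 / 105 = 32.82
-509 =-509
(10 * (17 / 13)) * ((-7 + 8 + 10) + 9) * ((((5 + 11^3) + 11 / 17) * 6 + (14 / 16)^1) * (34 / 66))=463599775 / 429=1080652.16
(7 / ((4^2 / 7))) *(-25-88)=-346.06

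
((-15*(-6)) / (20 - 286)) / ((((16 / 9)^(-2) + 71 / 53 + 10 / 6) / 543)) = -55.29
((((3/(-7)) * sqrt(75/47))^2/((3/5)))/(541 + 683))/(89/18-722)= -0.00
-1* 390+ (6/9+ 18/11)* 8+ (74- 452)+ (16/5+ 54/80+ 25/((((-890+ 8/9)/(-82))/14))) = -713.42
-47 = -47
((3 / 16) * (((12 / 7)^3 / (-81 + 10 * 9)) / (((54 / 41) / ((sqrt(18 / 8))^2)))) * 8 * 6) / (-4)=-738 / 343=-2.15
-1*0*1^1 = 0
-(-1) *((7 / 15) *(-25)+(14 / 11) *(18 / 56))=-743 / 66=-11.26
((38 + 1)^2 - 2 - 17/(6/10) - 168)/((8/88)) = 43648/3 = 14549.33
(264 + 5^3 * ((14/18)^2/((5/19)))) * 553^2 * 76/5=1037941433956/405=2562818355.45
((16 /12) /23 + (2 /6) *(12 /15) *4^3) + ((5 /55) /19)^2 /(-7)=1806471091 /105489615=17.12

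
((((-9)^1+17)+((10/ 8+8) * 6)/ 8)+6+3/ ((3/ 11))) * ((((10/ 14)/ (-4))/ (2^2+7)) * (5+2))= -2555/ 704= -3.63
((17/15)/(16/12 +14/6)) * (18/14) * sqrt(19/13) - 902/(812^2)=-451/329672 +153 * sqrt(247)/5005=0.48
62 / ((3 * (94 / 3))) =31 / 47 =0.66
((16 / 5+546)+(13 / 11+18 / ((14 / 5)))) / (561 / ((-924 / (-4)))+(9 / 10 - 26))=-428744 / 17457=-24.56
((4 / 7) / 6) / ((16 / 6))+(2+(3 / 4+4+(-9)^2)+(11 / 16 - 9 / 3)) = 9573 / 112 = 85.47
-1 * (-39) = 39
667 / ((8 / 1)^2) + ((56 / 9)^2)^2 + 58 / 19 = 12066249121 / 7978176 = 1512.41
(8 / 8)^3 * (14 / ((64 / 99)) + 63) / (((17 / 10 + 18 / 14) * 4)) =94815 / 13376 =7.09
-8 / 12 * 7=-14 / 3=-4.67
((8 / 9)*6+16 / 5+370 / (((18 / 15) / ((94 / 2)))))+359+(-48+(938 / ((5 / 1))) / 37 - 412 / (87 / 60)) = 15592978 / 1073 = 14532.13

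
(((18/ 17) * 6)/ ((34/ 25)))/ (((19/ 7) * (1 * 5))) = 1890/ 5491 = 0.34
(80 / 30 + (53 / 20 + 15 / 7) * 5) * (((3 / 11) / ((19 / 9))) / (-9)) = -0.38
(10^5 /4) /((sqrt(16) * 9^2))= 77.16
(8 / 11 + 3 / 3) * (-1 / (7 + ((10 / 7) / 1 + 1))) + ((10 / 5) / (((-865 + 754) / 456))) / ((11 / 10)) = -205561 / 26862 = -7.65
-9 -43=-52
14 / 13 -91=-89.92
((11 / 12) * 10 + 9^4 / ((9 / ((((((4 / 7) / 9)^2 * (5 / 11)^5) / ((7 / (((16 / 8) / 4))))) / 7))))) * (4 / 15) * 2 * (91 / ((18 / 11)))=110598486986 / 406770903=271.89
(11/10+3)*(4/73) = 82/365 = 0.22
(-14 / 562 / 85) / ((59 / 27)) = -0.00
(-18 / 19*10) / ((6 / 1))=-30 / 19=-1.58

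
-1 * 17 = -17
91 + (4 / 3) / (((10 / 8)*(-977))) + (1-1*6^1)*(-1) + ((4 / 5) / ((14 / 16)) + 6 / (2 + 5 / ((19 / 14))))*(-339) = -23462309 / 41034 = -571.78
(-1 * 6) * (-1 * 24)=144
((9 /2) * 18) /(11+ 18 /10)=405 /64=6.33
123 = 123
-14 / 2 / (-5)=7 / 5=1.40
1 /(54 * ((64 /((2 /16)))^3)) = 1 /7247757312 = 0.00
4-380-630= -1006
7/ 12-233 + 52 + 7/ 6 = -717/ 4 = -179.25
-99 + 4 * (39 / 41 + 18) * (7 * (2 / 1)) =39453 / 41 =962.27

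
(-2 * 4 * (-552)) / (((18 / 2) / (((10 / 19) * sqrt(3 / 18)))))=7360 * sqrt(6) / 171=105.43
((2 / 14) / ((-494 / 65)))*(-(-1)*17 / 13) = -85 / 3458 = -0.02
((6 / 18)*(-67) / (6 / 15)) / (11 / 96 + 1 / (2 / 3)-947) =5360 / 90757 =0.06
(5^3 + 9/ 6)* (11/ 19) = 2783/ 38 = 73.24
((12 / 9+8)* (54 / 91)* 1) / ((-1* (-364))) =18 / 1183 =0.02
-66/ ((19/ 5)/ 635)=-209550/ 19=-11028.95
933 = 933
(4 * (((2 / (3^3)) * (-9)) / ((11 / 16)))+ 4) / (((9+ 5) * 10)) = 0.00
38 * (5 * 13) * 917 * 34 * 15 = 1155144900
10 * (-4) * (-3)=120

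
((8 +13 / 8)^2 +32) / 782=7977 / 50048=0.16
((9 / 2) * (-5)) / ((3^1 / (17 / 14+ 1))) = -465 / 28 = -16.61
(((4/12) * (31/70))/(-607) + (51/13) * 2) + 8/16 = 6915046/828555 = 8.35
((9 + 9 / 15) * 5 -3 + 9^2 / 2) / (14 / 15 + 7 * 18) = 2565 / 3808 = 0.67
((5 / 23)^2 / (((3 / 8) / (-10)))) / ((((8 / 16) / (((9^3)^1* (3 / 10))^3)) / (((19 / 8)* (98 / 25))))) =-3246196277331 / 13225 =-245459075.79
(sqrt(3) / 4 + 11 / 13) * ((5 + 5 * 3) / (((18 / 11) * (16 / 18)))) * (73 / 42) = 4015 * sqrt(3) / 672 + 44165 / 2184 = 30.57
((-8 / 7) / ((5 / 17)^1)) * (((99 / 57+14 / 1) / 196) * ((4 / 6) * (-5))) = 20332 / 19551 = 1.04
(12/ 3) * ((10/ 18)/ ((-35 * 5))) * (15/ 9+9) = -128/ 945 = -0.14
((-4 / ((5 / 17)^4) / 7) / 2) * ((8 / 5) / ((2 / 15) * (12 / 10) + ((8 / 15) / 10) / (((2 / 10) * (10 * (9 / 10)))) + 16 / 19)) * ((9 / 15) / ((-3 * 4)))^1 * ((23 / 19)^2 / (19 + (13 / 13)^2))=0.22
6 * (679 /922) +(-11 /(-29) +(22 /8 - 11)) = -184601 /53476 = -3.45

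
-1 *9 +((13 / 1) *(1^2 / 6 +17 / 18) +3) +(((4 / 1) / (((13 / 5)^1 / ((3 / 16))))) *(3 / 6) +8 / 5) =47683 / 4680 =10.19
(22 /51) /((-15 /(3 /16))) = -11 /2040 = -0.01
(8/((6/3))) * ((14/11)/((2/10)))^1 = 280/11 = 25.45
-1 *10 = -10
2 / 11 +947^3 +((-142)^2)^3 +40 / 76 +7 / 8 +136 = 13709175175070063 / 1672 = 8199267449204.58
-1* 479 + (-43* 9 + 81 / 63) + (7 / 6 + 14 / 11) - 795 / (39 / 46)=-10810603 / 6006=-1799.97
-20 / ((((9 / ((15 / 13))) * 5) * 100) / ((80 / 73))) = -16 / 2847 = -0.01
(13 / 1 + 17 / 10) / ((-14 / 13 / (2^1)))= -273 / 10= -27.30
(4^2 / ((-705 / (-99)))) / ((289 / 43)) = 22704 / 67915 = 0.33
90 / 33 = 30 / 11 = 2.73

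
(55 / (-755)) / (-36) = 11 / 5436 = 0.00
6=6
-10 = -10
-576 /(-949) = 576 /949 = 0.61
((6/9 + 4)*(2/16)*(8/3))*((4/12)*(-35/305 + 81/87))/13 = 0.03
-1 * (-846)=846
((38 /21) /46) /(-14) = -0.00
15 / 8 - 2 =-1 / 8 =-0.12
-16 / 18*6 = -5.33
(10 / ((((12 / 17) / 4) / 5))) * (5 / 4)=2125 / 6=354.17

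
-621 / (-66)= 9.41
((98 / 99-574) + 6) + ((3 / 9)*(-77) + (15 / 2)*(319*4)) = 888755 / 99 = 8977.32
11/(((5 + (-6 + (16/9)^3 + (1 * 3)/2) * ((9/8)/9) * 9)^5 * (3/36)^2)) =5791354969059753984/35105244892972221551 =0.16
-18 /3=-6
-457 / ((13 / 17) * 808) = -7769 / 10504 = -0.74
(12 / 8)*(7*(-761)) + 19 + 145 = -15653 / 2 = -7826.50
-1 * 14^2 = -196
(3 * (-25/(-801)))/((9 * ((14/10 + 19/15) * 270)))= 0.00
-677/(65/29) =-302.05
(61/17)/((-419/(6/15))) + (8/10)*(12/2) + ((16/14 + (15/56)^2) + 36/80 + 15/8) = 931056503/111688640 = 8.34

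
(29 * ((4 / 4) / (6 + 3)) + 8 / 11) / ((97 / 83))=32453 / 9603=3.38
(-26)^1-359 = -385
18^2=324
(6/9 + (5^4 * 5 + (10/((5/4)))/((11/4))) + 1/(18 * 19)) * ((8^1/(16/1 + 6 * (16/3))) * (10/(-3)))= -58848565/33858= -1738.10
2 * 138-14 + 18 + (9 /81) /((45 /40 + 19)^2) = 65320984 /233289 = 280.00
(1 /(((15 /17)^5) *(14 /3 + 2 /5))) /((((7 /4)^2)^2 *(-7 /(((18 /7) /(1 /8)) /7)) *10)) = -726966784 /440080790625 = -0.00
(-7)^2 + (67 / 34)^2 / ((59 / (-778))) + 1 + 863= 29388905 / 34102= 861.79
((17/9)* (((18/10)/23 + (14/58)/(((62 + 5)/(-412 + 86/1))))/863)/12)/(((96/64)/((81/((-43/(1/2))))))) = 4164031/33167282020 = 0.00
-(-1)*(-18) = -18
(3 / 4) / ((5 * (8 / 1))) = 3 / 160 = 0.02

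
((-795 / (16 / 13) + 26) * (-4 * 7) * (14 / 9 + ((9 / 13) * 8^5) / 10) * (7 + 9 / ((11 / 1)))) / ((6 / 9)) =152497839641 / 330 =462114665.58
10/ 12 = 5/ 6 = 0.83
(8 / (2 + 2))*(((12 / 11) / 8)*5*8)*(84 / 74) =5040 / 407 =12.38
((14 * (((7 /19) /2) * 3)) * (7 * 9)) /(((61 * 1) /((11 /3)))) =33957 /1159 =29.30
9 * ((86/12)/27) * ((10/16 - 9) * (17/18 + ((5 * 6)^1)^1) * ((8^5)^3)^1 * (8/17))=-14115240006318555136/1377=-10250718958837004.46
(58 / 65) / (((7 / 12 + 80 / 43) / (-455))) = -209496 / 1261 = -166.13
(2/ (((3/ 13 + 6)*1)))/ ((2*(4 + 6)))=13/ 810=0.02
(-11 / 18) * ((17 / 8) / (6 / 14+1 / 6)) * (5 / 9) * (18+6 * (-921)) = 66759 / 10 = 6675.90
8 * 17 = 136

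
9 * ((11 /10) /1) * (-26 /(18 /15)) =-429 /2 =-214.50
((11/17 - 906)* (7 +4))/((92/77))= -13036177/1564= -8335.15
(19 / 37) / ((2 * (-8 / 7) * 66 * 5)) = -133 / 195360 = -0.00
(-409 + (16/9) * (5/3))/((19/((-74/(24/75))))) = 533725/108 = 4941.90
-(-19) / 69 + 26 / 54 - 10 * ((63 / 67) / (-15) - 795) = 330833222 / 41607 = 7951.38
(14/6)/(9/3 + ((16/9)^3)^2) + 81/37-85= -82.74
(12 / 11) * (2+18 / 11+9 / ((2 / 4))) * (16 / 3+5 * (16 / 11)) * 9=3564288 / 1331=2677.90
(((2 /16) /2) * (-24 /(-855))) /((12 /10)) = 0.00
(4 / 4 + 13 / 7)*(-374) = -7480 / 7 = -1068.57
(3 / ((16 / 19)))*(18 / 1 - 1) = 969 / 16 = 60.56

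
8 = 8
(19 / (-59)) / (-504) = 19 / 29736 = 0.00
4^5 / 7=1024 / 7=146.29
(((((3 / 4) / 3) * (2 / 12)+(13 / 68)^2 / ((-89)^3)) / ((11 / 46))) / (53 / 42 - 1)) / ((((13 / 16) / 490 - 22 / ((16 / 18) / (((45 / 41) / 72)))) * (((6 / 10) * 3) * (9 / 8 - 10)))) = 105437018769740000 / 951004256684703309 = 0.11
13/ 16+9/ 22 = 1.22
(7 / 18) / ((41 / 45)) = 35 / 82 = 0.43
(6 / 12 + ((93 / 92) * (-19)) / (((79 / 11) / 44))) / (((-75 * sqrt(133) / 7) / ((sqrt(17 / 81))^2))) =7238549 * sqrt(133) / 419454450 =0.20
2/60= 1/30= 0.03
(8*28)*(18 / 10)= 2016 / 5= 403.20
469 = 469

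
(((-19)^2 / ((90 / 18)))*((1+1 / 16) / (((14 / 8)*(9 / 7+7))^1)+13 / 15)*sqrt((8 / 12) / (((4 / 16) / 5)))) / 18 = 1180831*sqrt(30) / 469800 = 13.77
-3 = -3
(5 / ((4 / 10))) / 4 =25 / 8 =3.12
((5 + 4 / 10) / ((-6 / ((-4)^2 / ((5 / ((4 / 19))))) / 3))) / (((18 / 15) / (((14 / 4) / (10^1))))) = -252 / 475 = -0.53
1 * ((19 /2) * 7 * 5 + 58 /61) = 333.45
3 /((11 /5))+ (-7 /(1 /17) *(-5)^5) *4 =16362515 /11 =1487501.36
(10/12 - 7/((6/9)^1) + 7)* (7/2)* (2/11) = -56/33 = -1.70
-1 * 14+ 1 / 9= -125 / 9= -13.89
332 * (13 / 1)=4316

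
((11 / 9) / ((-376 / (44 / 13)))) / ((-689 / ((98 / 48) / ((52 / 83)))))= 492107 / 9456872256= 0.00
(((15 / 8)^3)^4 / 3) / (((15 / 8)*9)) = 320361328125 / 8589934592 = 37.29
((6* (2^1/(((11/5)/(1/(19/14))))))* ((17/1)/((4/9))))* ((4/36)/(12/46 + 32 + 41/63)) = 5172930/9967001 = 0.52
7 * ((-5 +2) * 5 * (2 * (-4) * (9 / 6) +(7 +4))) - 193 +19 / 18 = -1565 / 18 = -86.94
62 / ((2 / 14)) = 434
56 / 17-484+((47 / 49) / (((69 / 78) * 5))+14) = -44687316 / 95795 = -466.49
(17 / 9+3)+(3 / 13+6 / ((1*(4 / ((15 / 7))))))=13651 / 1638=8.33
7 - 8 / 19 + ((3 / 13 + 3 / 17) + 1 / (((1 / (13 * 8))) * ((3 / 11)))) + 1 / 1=4904258 / 12597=389.32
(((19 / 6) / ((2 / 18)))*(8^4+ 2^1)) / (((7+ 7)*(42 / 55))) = 2141205 / 196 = 10924.52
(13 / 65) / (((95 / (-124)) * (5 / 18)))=-2232 / 2375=-0.94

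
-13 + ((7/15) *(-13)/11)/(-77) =-23582/1815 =-12.99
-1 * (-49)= 49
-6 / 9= -2 / 3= -0.67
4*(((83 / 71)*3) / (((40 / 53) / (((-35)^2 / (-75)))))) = -215551 / 710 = -303.59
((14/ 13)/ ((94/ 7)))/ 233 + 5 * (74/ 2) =185.00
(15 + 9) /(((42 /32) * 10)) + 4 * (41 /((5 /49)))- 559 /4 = 205699 /140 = 1469.28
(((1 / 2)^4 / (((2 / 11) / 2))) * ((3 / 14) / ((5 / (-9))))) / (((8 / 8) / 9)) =-2673 / 1120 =-2.39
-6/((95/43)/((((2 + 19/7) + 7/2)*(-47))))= 139449/133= 1048.49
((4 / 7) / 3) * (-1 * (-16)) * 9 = 192 / 7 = 27.43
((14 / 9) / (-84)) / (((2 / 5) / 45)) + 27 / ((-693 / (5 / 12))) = -2.10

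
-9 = -9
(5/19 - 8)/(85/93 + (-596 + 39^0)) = 13671/1049750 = 0.01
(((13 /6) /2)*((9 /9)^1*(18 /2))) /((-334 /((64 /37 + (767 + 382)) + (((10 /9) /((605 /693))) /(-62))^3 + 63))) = -69446674626303 /1960068815672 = -35.43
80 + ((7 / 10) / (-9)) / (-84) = 86401 / 1080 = 80.00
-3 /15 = -1 /5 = -0.20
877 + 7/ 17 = 14916/ 17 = 877.41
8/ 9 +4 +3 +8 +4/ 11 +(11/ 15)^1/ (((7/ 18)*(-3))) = 54137/ 3465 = 15.62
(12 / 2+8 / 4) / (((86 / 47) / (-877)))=-3834.33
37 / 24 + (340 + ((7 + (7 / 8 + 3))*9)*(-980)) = -2293823 / 24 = -95575.96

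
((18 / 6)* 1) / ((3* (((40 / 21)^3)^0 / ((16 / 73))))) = 16 / 73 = 0.22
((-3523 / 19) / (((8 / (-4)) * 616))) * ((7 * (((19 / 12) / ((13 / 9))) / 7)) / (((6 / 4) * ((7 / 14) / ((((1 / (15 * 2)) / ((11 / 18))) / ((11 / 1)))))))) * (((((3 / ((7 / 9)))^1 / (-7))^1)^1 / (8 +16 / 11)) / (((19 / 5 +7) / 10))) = -4065 / 69060992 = -0.00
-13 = -13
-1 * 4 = -4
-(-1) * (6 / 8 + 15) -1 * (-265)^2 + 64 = -280581 / 4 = -70145.25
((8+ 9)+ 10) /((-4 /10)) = -135 /2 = -67.50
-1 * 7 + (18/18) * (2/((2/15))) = 8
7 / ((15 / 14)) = 98 / 15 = 6.53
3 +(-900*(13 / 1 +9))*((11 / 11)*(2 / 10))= -3957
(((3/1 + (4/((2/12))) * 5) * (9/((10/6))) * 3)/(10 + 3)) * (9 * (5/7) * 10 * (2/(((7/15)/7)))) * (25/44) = 168125625/1001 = 167957.67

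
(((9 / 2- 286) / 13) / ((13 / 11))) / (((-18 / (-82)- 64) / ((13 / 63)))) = 253913 / 4283370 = 0.06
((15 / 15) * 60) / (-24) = -5 / 2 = -2.50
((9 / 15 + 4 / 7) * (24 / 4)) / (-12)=-41 / 70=-0.59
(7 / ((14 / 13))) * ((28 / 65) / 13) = 14 / 65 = 0.22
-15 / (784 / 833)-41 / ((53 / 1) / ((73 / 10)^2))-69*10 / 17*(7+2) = -152253127 / 360400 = -422.46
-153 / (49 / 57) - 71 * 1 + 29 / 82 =-998979 / 4018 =-248.63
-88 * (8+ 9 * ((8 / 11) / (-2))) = -416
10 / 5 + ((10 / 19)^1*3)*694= 20858 / 19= 1097.79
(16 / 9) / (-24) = -2 / 27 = -0.07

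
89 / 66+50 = 3389 / 66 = 51.35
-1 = -1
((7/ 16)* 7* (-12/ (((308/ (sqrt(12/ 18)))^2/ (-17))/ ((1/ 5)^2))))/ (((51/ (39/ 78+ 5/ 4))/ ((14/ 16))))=49/ 9292800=0.00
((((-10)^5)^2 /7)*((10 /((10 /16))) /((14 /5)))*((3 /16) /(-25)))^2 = 9000000000000000000 /2401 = 3748438150770512.29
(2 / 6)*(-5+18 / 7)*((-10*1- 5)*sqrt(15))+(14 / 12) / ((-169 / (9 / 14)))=47.02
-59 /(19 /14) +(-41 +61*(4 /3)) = -179 /57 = -3.14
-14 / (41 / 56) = -784 / 41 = -19.12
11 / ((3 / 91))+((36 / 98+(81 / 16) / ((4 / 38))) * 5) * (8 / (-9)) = 69551 / 588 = 118.28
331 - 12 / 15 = 330.20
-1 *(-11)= 11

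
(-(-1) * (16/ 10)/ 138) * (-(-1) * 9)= 12/ 115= 0.10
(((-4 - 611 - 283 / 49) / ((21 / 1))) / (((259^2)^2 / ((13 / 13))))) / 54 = -0.00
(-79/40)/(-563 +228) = 79/13400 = 0.01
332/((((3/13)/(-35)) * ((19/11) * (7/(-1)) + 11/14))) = 23263240/5223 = 4454.00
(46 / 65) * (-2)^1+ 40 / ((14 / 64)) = 82556 / 455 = 181.44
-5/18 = -0.28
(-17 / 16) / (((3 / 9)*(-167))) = 51 / 2672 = 0.02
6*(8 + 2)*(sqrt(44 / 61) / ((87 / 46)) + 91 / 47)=143.11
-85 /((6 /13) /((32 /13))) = -1360 /3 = -453.33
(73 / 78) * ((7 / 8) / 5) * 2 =511 / 1560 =0.33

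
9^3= 729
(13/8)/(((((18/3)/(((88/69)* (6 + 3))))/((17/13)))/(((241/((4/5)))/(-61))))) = -225335/11224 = -20.08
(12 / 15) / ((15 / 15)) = 4 / 5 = 0.80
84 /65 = 1.29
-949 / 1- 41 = -990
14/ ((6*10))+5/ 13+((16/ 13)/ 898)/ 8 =0.62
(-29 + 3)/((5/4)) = -104/5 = -20.80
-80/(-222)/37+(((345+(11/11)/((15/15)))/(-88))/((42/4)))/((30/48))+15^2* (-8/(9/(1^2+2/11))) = -374668948/1581195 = -236.95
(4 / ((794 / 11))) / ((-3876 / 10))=-55 / 384693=-0.00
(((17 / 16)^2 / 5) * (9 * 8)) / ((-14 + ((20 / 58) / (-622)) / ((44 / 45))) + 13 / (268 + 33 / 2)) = -146826244521 / 126040234600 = -1.16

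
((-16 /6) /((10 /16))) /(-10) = 0.43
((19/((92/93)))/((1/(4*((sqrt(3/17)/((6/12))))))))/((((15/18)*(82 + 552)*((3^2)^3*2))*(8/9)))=589*sqrt(51)/44620920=0.00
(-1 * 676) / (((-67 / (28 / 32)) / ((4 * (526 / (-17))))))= -1244516 / 1139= -1092.64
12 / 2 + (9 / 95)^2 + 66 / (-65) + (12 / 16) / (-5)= 2273097 / 469300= 4.84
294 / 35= 8.40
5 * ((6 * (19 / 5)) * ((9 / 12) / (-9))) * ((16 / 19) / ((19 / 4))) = -32 / 19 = -1.68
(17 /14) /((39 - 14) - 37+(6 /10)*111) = 85 /3822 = 0.02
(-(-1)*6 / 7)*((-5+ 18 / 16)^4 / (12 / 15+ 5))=33.32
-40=-40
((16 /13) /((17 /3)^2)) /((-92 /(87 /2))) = -1566 /86411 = -0.02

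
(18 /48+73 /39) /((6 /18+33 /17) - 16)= -11917 /72800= -0.16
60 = 60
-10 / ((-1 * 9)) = 10 / 9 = 1.11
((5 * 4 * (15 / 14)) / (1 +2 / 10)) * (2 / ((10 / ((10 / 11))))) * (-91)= -3250 / 11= -295.45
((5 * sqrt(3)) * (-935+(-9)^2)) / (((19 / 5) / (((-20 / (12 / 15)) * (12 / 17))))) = 6405000 * sqrt(3) / 323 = 34346.08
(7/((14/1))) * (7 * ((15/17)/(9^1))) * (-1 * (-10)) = 175/51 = 3.43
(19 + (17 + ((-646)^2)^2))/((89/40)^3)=11145769209088000/704969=15810296919.56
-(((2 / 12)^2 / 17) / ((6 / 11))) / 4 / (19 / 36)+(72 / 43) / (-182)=-322115 / 30333576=-0.01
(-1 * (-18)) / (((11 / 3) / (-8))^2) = 10368 / 121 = 85.69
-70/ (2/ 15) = -525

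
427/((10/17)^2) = 123403/100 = 1234.03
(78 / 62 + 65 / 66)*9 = 13767 / 682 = 20.19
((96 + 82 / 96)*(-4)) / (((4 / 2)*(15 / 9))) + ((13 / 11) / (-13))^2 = -562489 / 4840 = -116.22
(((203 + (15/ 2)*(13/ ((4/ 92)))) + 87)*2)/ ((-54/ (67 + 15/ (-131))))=-6273.61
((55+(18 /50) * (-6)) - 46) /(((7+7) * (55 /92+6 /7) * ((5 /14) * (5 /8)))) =880992 /585625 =1.50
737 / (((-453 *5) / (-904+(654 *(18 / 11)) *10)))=-7220992 / 2265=-3188.08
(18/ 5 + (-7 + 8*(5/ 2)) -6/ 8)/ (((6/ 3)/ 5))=317/ 8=39.62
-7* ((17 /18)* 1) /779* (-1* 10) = 595 /7011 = 0.08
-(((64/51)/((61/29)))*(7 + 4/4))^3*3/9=-3273436168192/90327769893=-36.24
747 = 747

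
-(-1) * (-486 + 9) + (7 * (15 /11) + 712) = 2690 /11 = 244.55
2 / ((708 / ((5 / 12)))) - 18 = -18.00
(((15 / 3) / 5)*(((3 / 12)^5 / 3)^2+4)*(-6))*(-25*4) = 943718425 / 393216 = 2400.00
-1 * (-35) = 35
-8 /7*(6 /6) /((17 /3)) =-24 /119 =-0.20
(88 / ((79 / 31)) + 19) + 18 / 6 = 56.53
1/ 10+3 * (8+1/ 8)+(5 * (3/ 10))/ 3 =999/ 40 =24.98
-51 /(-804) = 17 /268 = 0.06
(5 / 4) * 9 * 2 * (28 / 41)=630 / 41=15.37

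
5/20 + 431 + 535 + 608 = 1574.25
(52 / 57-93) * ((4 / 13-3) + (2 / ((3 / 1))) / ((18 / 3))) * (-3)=-1585198 / 2223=-713.09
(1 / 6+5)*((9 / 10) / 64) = 93 / 1280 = 0.07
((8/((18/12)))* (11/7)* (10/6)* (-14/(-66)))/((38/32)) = 1280/513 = 2.50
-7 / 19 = -0.37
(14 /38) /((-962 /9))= -63 /18278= -0.00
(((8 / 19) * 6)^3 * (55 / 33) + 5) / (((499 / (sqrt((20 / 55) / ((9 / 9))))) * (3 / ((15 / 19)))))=2186150 * sqrt(11) / 715331969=0.01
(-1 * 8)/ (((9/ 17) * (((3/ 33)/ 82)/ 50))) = -6133600/ 9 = -681511.11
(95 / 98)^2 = 9025 / 9604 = 0.94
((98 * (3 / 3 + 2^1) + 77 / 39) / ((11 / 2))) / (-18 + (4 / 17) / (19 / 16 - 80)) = -19034407 / 6367845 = -2.99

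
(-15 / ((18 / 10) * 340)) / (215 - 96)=-5 / 24276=-0.00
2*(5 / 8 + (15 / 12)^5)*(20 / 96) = 6275 / 4096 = 1.53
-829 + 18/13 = -10759/13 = -827.62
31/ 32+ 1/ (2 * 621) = 19267/ 19872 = 0.97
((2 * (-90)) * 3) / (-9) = 60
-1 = -1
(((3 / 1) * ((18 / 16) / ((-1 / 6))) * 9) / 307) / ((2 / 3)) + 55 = 132893 / 2456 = 54.11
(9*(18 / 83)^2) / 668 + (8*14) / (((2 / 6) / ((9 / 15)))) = 1159670349 / 5752315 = 201.60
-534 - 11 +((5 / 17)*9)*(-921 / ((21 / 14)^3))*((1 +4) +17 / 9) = -844745 / 153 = -5521.21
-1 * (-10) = 10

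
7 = 7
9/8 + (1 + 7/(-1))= -4.88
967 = 967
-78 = -78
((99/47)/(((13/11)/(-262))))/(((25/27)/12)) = -92443032/15275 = -6051.92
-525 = -525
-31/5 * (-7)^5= 521017/5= 104203.40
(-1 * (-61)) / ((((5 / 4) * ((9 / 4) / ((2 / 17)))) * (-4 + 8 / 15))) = -488 / 663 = -0.74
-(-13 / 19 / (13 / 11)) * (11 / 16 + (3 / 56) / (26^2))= 286319 / 719264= 0.40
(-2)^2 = 4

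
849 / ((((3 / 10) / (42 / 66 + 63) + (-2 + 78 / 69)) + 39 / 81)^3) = -69739143744627000000000 / 4628299201537225843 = -15067.99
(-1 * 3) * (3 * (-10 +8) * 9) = 162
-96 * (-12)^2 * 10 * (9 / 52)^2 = -699840 / 169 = -4141.07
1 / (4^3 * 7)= 1 / 448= 0.00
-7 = -7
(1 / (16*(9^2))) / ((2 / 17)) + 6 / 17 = 15841 / 44064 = 0.36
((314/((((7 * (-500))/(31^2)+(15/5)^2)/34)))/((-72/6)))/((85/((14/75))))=-2112278/5792625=-0.36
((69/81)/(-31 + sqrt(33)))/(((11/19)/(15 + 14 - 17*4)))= 5681*sqrt(33)/91872 + 176111/91872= 2.27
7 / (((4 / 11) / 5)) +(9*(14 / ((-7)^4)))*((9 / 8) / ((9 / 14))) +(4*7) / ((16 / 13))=11671 / 98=119.09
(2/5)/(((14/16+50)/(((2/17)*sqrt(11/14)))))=16*sqrt(154)/242165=0.00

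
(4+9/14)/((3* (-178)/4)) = -65/1869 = -0.03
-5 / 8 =-0.62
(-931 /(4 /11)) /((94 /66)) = -337953 /188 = -1797.62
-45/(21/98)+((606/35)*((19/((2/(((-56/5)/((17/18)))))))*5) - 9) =-847623/85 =-9972.04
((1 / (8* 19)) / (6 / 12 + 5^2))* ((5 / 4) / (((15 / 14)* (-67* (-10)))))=7 / 15581520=0.00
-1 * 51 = -51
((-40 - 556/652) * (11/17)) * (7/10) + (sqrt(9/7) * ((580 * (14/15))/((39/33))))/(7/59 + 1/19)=-512743/27710 + 357599 * sqrt(7)/312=3013.93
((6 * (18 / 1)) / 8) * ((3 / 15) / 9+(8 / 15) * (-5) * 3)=-1077 / 10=-107.70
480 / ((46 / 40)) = 9600 / 23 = 417.39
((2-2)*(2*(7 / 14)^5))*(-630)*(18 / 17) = 0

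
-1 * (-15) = 15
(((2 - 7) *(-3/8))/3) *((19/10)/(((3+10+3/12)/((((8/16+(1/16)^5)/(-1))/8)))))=-9961491/1778384896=-0.01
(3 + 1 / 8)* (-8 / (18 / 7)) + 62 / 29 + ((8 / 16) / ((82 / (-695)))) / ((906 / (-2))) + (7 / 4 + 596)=953634967 / 1615851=590.18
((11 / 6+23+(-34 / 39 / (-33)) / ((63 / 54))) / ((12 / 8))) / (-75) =-29857 / 135135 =-0.22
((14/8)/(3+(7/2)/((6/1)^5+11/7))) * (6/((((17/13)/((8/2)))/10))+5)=1221428705/11108038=109.96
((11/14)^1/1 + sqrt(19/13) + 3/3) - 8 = -87/14 + sqrt(247)/13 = -5.01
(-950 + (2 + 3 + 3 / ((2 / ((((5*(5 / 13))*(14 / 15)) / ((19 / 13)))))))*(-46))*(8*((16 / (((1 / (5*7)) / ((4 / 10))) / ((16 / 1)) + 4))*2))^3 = -167823957305589760 / 507887081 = -330435570.39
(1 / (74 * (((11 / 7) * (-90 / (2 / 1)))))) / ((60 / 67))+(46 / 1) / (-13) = -101104897 / 28571400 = -3.54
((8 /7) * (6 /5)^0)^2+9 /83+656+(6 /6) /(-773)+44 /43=89009432418 /135183013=658.44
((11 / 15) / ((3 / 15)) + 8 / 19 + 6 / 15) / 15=1279 / 4275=0.30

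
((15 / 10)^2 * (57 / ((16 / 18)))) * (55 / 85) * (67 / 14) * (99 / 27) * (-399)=-711170361 / 1088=-653649.23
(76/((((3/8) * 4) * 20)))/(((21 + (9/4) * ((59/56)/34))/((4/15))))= 1157632/36105075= 0.03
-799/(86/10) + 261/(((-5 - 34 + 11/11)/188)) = -1130867/817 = -1384.17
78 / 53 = 1.47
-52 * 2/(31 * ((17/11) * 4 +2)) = -572/1395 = -0.41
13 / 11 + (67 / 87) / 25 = 29012 / 23925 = 1.21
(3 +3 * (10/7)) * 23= 167.57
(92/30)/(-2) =-23/15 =-1.53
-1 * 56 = -56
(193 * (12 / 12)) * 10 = 1930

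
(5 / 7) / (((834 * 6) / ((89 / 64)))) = 445 / 2241792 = 0.00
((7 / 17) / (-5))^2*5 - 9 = -12956 / 1445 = -8.97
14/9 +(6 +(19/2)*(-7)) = -1061/18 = -58.94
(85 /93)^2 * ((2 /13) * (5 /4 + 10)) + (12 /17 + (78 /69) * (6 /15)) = 127192679 /48847630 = 2.60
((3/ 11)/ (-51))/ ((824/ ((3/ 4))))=-3/ 616352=-0.00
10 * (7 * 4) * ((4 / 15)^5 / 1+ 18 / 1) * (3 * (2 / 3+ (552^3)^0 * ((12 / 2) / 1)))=100807.55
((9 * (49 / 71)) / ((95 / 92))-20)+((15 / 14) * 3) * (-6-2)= -1874396 / 47215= -39.70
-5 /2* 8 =-20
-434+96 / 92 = -9958 / 23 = -432.96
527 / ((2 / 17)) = 8959 / 2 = 4479.50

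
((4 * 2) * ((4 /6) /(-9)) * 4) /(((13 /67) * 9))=-4288 /3159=-1.36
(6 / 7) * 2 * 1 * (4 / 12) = 4 / 7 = 0.57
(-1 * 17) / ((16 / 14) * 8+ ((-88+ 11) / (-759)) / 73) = -599403 / 322417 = -1.86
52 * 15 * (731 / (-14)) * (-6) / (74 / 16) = 13684320 / 259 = 52835.21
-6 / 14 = -3 / 7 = -0.43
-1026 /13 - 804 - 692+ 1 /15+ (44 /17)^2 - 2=-88486223 /56355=-1570.16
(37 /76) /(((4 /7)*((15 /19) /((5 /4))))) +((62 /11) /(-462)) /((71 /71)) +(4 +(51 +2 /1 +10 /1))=3704399 /54208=68.34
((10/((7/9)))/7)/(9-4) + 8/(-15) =-0.17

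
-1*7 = -7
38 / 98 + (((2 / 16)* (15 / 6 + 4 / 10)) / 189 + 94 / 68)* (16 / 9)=2.85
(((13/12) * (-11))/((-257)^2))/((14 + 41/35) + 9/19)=-95095/8246085552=-0.00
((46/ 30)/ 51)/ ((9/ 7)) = 161/ 6885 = 0.02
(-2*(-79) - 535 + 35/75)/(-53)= 5648/795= 7.10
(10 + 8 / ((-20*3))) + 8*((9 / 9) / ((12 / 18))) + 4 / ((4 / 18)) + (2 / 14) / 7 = 29317 / 735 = 39.89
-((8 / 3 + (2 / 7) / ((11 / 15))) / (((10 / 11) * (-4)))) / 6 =0.14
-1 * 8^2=-64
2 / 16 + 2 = 17 / 8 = 2.12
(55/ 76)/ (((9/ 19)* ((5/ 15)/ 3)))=55/ 4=13.75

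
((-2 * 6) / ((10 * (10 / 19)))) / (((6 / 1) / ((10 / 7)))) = -19 / 35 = -0.54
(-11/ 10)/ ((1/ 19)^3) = -75449/ 10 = -7544.90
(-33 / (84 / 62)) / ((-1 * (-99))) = -31 / 126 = -0.25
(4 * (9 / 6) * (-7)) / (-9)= 14 / 3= 4.67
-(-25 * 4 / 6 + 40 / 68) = 820 / 51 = 16.08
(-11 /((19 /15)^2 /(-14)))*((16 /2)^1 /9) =30800 /361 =85.32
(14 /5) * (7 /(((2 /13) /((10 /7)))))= 182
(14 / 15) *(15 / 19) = 14 / 19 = 0.74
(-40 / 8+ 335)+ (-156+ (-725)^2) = 525799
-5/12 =-0.42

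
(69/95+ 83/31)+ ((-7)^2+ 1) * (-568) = -83627976/2945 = -28396.60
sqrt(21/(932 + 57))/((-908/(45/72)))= -5 * sqrt(20769)/7184096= -0.00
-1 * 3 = -3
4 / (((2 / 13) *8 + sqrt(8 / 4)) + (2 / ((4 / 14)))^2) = 33956 / 426071 - 676 *sqrt(2) / 426071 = 0.08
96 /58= 48 /29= 1.66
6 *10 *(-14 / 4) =-210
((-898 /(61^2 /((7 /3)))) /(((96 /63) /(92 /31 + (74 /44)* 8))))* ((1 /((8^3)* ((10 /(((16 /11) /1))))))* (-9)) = 6930315 /446639072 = 0.02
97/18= 5.39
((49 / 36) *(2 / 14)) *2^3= 14 / 9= 1.56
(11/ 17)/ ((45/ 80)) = 176/ 153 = 1.15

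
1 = 1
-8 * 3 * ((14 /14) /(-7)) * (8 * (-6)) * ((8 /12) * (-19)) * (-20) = -291840 /7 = -41691.43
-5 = -5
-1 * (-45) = 45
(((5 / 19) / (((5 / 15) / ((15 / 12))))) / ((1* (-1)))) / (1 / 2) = -75 / 38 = -1.97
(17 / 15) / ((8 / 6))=17 / 20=0.85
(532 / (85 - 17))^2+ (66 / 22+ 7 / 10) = 187583 / 2890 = 64.91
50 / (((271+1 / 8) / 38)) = 7.01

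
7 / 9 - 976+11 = -964.22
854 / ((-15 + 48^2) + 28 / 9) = 1098 / 2947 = 0.37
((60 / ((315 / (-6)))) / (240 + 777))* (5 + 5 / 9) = -400 / 64071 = -0.01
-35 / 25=-7 / 5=-1.40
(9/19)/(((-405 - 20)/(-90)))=162/1615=0.10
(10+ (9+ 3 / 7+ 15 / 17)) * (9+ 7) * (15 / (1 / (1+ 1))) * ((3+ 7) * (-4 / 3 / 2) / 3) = -7734400 / 357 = -21664.99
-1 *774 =-774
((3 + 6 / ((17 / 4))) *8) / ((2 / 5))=1500 / 17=88.24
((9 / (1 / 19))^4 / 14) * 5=4275180405 / 14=305370028.93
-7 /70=-1 /10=-0.10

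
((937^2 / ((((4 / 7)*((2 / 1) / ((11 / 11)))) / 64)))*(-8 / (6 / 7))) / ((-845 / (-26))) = -2753310784 / 195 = -14119542.48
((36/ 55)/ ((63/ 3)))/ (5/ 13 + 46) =0.00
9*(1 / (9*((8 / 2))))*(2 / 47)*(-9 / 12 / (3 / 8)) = -1 / 47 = -0.02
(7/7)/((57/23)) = 23/57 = 0.40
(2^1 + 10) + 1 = 13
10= 10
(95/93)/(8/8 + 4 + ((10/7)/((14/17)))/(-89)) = 82859/403992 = 0.21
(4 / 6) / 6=1 / 9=0.11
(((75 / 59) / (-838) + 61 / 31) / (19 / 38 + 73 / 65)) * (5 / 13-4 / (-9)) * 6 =2923227890 / 485100183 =6.03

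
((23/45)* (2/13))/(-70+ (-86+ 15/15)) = -46/90675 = -0.00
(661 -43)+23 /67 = 41429 /67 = 618.34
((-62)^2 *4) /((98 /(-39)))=-299832 /49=-6119.02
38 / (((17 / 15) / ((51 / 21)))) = 570 / 7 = 81.43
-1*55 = -55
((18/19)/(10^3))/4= 9/38000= 0.00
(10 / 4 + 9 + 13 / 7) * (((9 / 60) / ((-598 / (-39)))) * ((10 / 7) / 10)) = 1683 / 90160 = 0.02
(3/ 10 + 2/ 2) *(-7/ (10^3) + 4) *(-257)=-13340613/ 10000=-1334.06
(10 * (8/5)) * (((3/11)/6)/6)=0.12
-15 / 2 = -7.50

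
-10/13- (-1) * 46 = 588/13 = 45.23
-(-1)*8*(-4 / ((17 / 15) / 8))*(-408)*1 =92160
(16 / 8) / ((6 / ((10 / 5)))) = 2 / 3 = 0.67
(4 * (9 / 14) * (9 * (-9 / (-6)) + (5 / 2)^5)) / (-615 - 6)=-0.46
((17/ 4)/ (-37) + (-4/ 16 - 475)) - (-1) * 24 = -33401/ 74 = -451.36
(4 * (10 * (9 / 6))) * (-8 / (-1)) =480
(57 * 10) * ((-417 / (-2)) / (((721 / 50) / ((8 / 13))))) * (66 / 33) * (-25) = -2376900000 / 9373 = -253590.10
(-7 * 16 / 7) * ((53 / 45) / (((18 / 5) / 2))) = -848 / 81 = -10.47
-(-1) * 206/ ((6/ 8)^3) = 13184/ 27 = 488.30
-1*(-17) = 17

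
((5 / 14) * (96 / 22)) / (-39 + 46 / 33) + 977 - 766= 1832597 / 8687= 210.96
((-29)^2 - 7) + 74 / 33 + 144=32348 / 33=980.24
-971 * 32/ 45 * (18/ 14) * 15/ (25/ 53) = -4940448/ 175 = -28231.13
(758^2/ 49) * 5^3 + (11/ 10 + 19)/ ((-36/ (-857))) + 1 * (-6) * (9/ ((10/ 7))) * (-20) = 8625718811/ 5880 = 1466958.98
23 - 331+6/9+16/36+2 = -2744/9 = -304.89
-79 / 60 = -1.32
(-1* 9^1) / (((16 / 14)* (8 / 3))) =-2.95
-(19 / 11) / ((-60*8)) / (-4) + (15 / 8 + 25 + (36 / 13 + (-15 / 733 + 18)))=9584220149 / 201252480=47.62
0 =0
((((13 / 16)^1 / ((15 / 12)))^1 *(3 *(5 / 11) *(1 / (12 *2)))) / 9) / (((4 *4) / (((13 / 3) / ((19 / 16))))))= 169 / 180576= 0.00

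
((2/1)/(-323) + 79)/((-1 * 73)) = -25515/23579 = -1.08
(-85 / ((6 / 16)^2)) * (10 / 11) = -54400 / 99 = -549.49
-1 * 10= -10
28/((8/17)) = 119/2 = 59.50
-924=-924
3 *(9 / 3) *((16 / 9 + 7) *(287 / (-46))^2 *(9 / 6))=19521453 / 4232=4612.82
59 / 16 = 3.69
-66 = -66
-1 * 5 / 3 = -5 / 3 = -1.67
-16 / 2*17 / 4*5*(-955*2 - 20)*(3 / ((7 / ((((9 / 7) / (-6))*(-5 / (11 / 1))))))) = 7382250 / 539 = 13696.20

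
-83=-83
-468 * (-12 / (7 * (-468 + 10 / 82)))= -230256 / 134281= -1.71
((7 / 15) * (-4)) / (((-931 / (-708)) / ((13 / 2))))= -6136 / 665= -9.23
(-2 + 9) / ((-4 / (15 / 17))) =-105 / 68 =-1.54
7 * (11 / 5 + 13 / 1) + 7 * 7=777 / 5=155.40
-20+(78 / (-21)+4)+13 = -47 / 7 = -6.71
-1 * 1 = -1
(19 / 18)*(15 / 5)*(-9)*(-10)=285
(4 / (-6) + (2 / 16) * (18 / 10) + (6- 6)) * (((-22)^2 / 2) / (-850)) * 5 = 0.63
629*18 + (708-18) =12012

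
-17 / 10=-1.70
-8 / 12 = -0.67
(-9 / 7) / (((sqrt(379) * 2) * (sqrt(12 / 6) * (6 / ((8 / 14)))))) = -3 * sqrt(758) / 37142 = -0.00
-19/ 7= -2.71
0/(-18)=0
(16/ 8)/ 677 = 2/ 677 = 0.00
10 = 10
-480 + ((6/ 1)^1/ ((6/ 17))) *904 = 14888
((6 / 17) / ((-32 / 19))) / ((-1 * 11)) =57 / 2992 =0.02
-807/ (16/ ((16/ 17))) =-807/ 17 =-47.47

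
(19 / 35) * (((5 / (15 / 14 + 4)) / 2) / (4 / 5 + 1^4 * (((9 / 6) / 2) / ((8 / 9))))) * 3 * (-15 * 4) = -547200 / 18673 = -29.30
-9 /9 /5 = -1 /5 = -0.20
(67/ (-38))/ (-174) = 67/ 6612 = 0.01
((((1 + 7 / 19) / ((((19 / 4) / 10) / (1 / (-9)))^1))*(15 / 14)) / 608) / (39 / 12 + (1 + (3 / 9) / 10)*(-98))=1625 / 282364453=0.00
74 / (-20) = -37 / 10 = -3.70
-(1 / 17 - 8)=135 / 17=7.94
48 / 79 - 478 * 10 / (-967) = 424036 / 76393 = 5.55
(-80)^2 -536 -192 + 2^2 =5676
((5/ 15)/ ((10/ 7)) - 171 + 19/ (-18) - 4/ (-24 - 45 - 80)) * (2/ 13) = -2303776/ 87165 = -26.43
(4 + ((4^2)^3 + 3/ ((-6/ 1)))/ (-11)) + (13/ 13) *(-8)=-8279/ 22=-376.32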